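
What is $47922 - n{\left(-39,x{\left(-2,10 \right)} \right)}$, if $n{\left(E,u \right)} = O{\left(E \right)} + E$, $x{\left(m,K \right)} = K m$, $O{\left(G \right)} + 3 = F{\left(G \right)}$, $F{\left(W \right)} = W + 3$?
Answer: $48000$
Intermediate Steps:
$F{\left(W \right)} = 3 + W$
$O{\left(G \right)} = G$ ($O{\left(G \right)} = -3 + \left(3 + G\right) = G$)
$n{\left(E,u \right)} = 2 E$ ($n{\left(E,u \right)} = E + E = 2 E$)
$47922 - n{\left(-39,x{\left(-2,10 \right)} \right)} = 47922 - 2 \left(-39\right) = 47922 - -78 = 47922 + 78 = 48000$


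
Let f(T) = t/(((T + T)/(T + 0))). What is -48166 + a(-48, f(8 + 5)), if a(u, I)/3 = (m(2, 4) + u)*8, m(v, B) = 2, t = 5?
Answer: -49270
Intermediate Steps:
f(T) = 5/2 (f(T) = 5/(((T + T)/(T + 0))) = 5/(((2*T)/T)) = 5/2)
a(u, I) = 48 + 24*u (a(u, I) = 3*((2 + u)*8) = 3*(16 + 8*u) = 48 + 24*u)
-48166 + a(-48, f(8 + 5)) = -48166 + (48 + 24*(-48)) = -48166 + (48 - 1152) = -48166 - 1104 = -49270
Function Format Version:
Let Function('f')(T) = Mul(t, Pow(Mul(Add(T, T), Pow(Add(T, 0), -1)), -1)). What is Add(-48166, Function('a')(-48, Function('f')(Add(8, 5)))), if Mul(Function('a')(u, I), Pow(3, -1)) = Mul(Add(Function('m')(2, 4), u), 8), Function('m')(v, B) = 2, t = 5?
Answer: -49270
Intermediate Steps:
Function('f')(T) = Rational(5, 2) (Function('f')(T) = Mul(5, Pow(Mul(Add(T, T), Pow(Add(T, 0), -1)), -1)) = Mul(5, Pow(Mul(Mul(2, T), Pow(T, -1)), -1)) = Mul(5, Pow(2, -1)) = Mul(5, Rational(1, 2)) = Rational(5, 2))
Function('a')(u, I) = Add(48, Mul(24, u)) (Function('a')(u, I) = Mul(3, Mul(Add(2, u), 8)) = Mul(3, Add(16, Mul(8, u))) = Add(48, Mul(24, u)))
Add(-48166, Function('a')(-48, Function('f')(Add(8, 5)))) = Add(-48166, Add(48, Mul(24, -48))) = Add(-48166, Add(48, -1152)) = Add(-48166, -1104) = -49270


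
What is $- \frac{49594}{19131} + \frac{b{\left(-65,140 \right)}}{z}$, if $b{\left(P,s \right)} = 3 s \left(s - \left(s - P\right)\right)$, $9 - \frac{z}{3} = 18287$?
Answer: $- \frac{28168732}{13449093} \approx -2.0945$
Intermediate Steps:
$z = -54834$ ($z = 27 - 54861 = -54834$)
$b{\left(P,s \right)} = 3 P s$ ($b{\left(P,s \right)} = 3 s \left(s + \left(P - s\right)\right) = 3 s P = 3 P s$)
$- \frac{49594}{19131} + \frac{b{\left(-65,140 \right)}}{z} = - \frac{49594}{19131} + \frac{3 \left(-65\right) 140}{-54834} = \left(-49594\right) \frac{1}{19131} - - \frac{350}{703} = - \frac{49594}{19131} + \frac{350}{703} = - \frac{28168732}{13449093}$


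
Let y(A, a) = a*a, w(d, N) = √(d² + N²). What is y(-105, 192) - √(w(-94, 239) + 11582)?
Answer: 36864 - √(11582 + √65957) ≈ 36755.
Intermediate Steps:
w(d, N) = √(N² + d²)
y(A, a) = a²
y(-105, 192) - √(w(-94, 239) + 11582) = 192² - √(√(239² + (-94)²) + 11582) = 36864 - √(√(57121 + 8836) + 11582) = 36864 - √(√65957 + 11582) = 36864 - √(11582 + √65957)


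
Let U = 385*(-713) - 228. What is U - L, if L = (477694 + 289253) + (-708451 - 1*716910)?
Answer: 383681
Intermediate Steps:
U = -274733 (U = -274505 - 228 = -274733)
L = -658414 (L = 766947 + (-708451 - 716910) = 766947 - 1425361 = -658414)
U - L = -274733 - 1*(-658414) = -274733 + 658414 = 383681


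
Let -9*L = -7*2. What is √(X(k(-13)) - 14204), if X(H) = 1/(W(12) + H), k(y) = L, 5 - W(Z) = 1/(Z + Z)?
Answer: 2*I*√781073069/469 ≈ 119.18*I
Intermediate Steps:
W(Z) = 5 - 1/(2*Z) (W(Z) = 5 - 1/(Z + Z) = 5 - 1/(2*Z))
L = 14/9 (L = -(-7)*2/9 = -⅑*(-14) = 14/9 ≈ 1.5556)
k(y) = 14/9
X(H) = 1/(119/24 + H) (X(H) = 1/((5 - ½/12) + H) = 1/((5 - ½*1/12) + H) = 1/((5 - 1/24) + H) = 1/(119/24 + H))
√(X(k(-13)) - 14204) = √(24/(119 + 24*(14/9)) - 14204) = √(24/(119 + 112/3) - 14204) = √(24/(469/3) - 14204) = √(24*(3/469) - 14204) = √(72/469 - 14204) = √(-6661604/469) = 2*I*√781073069/469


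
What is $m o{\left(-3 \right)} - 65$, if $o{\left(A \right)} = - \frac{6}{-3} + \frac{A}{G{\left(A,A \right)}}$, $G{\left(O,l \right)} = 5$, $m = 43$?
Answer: $- \frac{24}{5} \approx -4.8$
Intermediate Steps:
$o{\left(A \right)} = 2 + \frac{A}{5}$ ($o{\left(A \right)} = - \frac{6}{-3} + \frac{A}{5} = \left(-6\right) \left(- \frac{1}{3}\right) + A \frac{1}{5} = 2 + \frac{A}{5}$)
$m o{\left(-3 \right)} - 65 = 43 \left(2 + \frac{1}{5} \left(-3\right)\right) - 65 = 43 \left(2 - \frac{3}{5}\right) - 65 = 43 \cdot \frac{7}{5} - 65 = \frac{301}{5} - 65 = - \frac{24}{5}$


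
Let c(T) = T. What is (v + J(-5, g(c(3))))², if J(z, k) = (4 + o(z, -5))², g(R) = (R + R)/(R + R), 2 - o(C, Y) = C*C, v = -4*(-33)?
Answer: 243049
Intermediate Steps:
v = 132
o(C, Y) = 2 - C² (o(C, Y) = 2 - C*C = 2 - C²)
g(R) = 1 (g(R) = (2*R)/((2*R)) = (2*R)*(1/(2*R)) = 1)
J(z, k) = (6 - z²)² (J(z, k) = (4 + (2 - z²))² = (6 - z²)²)
(v + J(-5, g(c(3))))² = (132 + (-6 + (-5)²)²)² = (132 + (-6 + 25)²)² = (132 + 19²)² = (132 + 361)² = 493² = 243049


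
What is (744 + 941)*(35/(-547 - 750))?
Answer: -58975/1297 ≈ -45.470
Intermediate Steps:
(744 + 941)*(35/(-547 - 750)) = 1685*(35/(-1297)) = 1685*(35*(-1/1297)) = 1685*(-35/1297) = -58975/1297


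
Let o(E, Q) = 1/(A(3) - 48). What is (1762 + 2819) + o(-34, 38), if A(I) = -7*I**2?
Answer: 508490/111 ≈ 4581.0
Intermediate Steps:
o(E, Q) = -1/111 (o(E, Q) = 1/(-7*3**2 - 48) = 1/(-7*9 - 48) = 1/(-63 - 48) = 1/(-111) = -1/111)
(1762 + 2819) + o(-34, 38) = (1762 + 2819) - 1/111 = 4581 - 1/111 = 508490/111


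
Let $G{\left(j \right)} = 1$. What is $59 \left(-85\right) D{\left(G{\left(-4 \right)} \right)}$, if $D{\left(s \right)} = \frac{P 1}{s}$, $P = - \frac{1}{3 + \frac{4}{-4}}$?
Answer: $\frac{5015}{2} \approx 2507.5$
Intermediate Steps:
$P = - \frac{1}{2}$ ($P = - \frac{1}{3 + 4 \left(- \frac{1}{4}\right)} = - \frac{1}{3 - 1} = - \frac{1}{2} \approx -0.5$)
$D{\left(s \right)} = - \frac{1}{2 s}$ ($D{\left(s \right)} = \frac{\left(- \frac{1}{2}\right) 1}{s} = - \frac{1}{2 s}$)
$59 \left(-85\right) D{\left(G{\left(-4 \right)} \right)} = 59 \left(-85\right) \left(- \frac{1}{2 \cdot 1}\right) = - 5015 \left(\left(- \frac{1}{2}\right) 1\right) = \left(-5015\right) \left(- \frac{1}{2}\right) = \frac{5015}{2}$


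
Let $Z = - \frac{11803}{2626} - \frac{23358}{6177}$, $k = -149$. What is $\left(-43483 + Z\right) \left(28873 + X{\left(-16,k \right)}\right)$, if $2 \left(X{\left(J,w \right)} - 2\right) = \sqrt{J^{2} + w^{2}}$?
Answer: $- \frac{6790085019073125}{5406934} - \frac{235154459535 \sqrt{22457}}{10813868} \approx -1.2591 \cdot 10^{9}$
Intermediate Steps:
$X{\left(J,w \right)} = 2 + \frac{\sqrt{J^{2} + w^{2}}}{2}$
$Z = - \frac{44748413}{5406934}$ ($Z = \left(-11803\right) \frac{1}{2626} - \frac{7786}{2059} = - \frac{11803}{2626} - \frac{7786}{2059} = - \frac{44748413}{5406934} \approx -8.2761$)
$\left(-43483 + Z\right) \left(28873 + X{\left(-16,k \right)}\right) = \left(-43483 - \frac{44748413}{5406934}\right) \left(28873 + \left(2 + \frac{\sqrt{\left(-16\right)^{2} + \left(-149\right)^{2}}}{2}\right)\right) = - \frac{235154459535 \left(28873 + \left(2 + \frac{\sqrt{256 + 22201}}{2}\right)\right)}{5406934} = - \frac{235154459535 \left(28873 + \left(2 + \frac{\sqrt{22457}}{2}\right)\right)}{5406934} = - \frac{235154459535 \left(28875 + \frac{\sqrt{22457}}{2}\right)}{5406934} = - \frac{6790085019073125}{5406934} - \frac{235154459535 \sqrt{22457}}{10813868}$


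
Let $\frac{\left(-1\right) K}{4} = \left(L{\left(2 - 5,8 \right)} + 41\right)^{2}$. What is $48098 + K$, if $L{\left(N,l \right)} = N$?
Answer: $42322$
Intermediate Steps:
$K = -5776$ ($K = - 4 \left(\left(2 - 5\right) + 41\right)^{2} = - 4 \left(-3 + 41\right)^{2} = - 4 \cdot 38^{2} = \left(-4\right) 1444 = -5776$)
$48098 + K = 48098 - 5776 = 42322$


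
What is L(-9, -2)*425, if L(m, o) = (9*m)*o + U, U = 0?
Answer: 68850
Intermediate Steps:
L(m, o) = 9*m*o (L(m, o) = (9*m)*o + 0 = 9*m*o + 0 = 9*m*o)
L(-9, -2)*425 = (9*(-9)*(-2))*425 = 162*425 = 68850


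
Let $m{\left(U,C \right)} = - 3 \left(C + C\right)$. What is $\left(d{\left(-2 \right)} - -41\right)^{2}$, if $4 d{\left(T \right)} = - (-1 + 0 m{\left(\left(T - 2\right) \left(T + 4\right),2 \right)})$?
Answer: $\frac{27225}{16} \approx 1701.6$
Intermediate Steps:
$m{\left(U,C \right)} = - 6 C$ ($m{\left(U,C \right)} = - 3 \cdot 2 C = - 6 C$)
$d{\left(T \right)} = \frac{1}{4}$ ($d{\left(T \right)} = \frac{\left(-1\right) \left(-1 + 0 \left(\left(-6\right) 2\right)\right)}{4} = \frac{\left(-1\right) \left(-1 + 0 \left(-12\right)\right)}{4} = \frac{\left(-1\right) \left(-1 + 0\right)}{4} = \frac{\left(-1\right) \left(-1\right)}{4} = \frac{1}{4} \cdot 1 = \frac{1}{4}$)
$\left(d{\left(-2 \right)} - -41\right)^{2} = \left(\frac{1}{4} - -41\right)^{2} = \left(\frac{1}{4} + \left(-9 + 50\right)\right)^{2} = \left(\frac{1}{4} + 41\right)^{2} = \left(\frac{165}{4}\right)^{2} = \frac{27225}{16}$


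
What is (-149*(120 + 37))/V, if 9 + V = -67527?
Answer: 23393/67536 ≈ 0.34638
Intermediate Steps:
V = -67536 (V = -9 - 67527 = -67536)
(-149*(120 + 37))/V = -149*(120 + 37)/(-67536) = -149*157*(-1/67536) = -23393*(-1/67536) = 23393/67536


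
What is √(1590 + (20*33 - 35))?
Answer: √2215 ≈ 47.064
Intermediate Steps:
√(1590 + (20*33 - 35)) = √(1590 + (660 - 35)) = √(1590 + 625) = √2215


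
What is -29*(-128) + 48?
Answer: 3760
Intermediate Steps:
-29*(-128) + 48 = 3712 + 48 = 3760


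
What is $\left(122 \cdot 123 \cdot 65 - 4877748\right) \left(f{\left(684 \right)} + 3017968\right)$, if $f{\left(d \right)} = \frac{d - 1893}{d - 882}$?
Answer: $- \frac{129549369362363}{11} \approx -1.1777 \cdot 10^{13}$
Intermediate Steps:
$f{\left(d \right)} = \frac{-1893 + d}{-882 + d}$
$\left(122 \cdot 123 \cdot 65 - 4877748\right) \left(f{\left(684 \right)} + 3017968\right) = \left(122 \cdot 123 \cdot 65 - 4877748\right) \left(\frac{-1893 + 684}{-882 + 684} + 3017968\right) = \left(15006 \cdot 65 - 4877748\right) \left(\frac{1}{-198} \left(-1209\right) + 3017968\right) = \left(975390 - 4877748\right) \left(\left(- \frac{1}{198}\right) \left(-1209\right) + 3017968\right) = - 3902358 \left(\frac{403}{66} + 3017968\right) = \left(-3902358\right) \frac{199186291}{66} = - \frac{129549369362363}{11}$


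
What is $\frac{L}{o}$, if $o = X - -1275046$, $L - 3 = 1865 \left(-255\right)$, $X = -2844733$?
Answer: $\frac{158524}{523229} \approx 0.30297$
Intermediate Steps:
$L = -475572$ ($L = 3 + 1865 \left(-255\right) = 3 - 475575 = -475572$)
$o = -1569687$ ($o = -2844733 - -1275046 = -2844733 + 1275046 = -1569687$)
$\frac{L}{o} = - \frac{475572}{-1569687} = \left(-475572\right) \left(- \frac{1}{1569687}\right) = \frac{158524}{523229}$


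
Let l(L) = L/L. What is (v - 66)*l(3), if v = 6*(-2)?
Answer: -78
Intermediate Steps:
l(L) = 1
v = -12
(v - 66)*l(3) = (-12 - 66)*1 = -78*1 = -78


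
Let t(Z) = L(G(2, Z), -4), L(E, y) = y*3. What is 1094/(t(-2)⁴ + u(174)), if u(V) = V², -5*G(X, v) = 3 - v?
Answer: 547/25506 ≈ 0.021446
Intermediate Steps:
G(X, v) = -⅗ + v/5 (G(X, v) = -(3 - v)/5 = -⅗ + v/5)
L(E, y) = 3*y
t(Z) = -12 (t(Z) = 3*(-4) = -12)
1094/(t(-2)⁴ + u(174)) = 1094/((-12)⁴ + 174²) = 1094/(20736 + 30276) = 1094/51012 = 1094*(1/51012) = 547/25506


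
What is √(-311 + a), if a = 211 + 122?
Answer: √22 ≈ 4.6904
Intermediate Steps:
a = 333
√(-311 + a) = √(-311 + 333) = √22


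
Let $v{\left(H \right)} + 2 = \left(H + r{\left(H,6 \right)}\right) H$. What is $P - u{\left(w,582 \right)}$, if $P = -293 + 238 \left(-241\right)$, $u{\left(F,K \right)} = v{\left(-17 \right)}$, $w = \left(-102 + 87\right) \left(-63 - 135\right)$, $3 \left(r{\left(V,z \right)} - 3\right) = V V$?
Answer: $- \frac{168748}{3} \approx -56249.0$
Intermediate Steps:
$r{\left(V,z \right)} = 3 + \frac{V^{2}}{3}$ ($r{\left(V,z \right)} = 3 + \frac{V V}{3} = 3 + \frac{V^{2}}{3}$)
$w = 2970$ ($w = \left(-15\right) \left(-198\right) = 2970$)
$v{\left(H \right)} = -2 + H \left(3 + H + \frac{H^{2}}{3}\right)$ ($v{\left(H \right)} = -2 + \left(H + \left(3 + \frac{H^{2}}{3}\right)\right) H = -2 + \left(3 + H + \frac{H^{2}}{3}\right) H = -2 + H \left(3 + H + \frac{H^{2}}{3}\right)$)
$u{\left(F,K \right)} = - \frac{4205}{3}$ ($u{\left(F,K \right)} = -2 + \left(-17\right)^{2} + 3 \left(-17\right) + \frac{\left(-17\right)^{3}}{3} = -2 + 289 - 51 + \frac{1}{3} \left(-4913\right) = -2 + 289 - 51 - \frac{4913}{3} = - \frac{4205}{3}$)
$P = -57651$ ($P = -293 - 57358 = -57651$)
$P - u{\left(w,582 \right)} = -57651 - - \frac{4205}{3} = -57651 + \frac{4205}{3} = - \frac{168748}{3}$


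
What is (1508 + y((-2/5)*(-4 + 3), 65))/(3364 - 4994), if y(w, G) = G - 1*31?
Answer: -771/815 ≈ -0.94601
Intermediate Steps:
y(w, G) = -31 + G (y(w, G) = G - 31 = -31 + G)
(1508 + y((-2/5)*(-4 + 3), 65))/(3364 - 4994) = (1508 + (-31 + 65))/(3364 - 4994) = (1508 + 34)/(-1630) = 1542*(-1/1630) = -771/815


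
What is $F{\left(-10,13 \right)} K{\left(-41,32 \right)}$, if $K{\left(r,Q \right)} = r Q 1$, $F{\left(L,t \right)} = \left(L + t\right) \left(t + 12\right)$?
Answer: $-98400$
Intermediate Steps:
$F{\left(L,t \right)} = \left(12 + t\right) \left(L + t\right)$ ($F{\left(L,t \right)} = \left(L + t\right) \left(12 + t\right) = \left(12 + t\right) \left(L + t\right)$)
$K{\left(r,Q \right)} = Q r$ ($K{\left(r,Q \right)} = Q r 1 = Q r$)
$F{\left(-10,13 \right)} K{\left(-41,32 \right)} = \left(13^{2} + 12 \left(-10\right) + 12 \cdot 13 - 130\right) 32 \left(-41\right) = \left(169 - 120 + 156 - 130\right) \left(-1312\right) = 75 \left(-1312\right) = -98400$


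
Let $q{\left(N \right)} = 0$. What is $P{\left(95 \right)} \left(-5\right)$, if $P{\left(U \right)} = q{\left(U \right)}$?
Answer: $0$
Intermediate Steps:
$P{\left(U \right)} = 0$
$P{\left(95 \right)} \left(-5\right) = 0 \left(-5\right) = 0$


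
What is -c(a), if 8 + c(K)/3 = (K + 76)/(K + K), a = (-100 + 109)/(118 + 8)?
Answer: -3147/2 ≈ -1573.5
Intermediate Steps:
a = 1/14 (a = 9/126 = 9*(1/126) = 1/14 ≈ 0.071429)
c(K) = -24 + 3*(76 + K)/(2*K) (c(K) = -24 + 3*((K + 76)/(K + K)) = -24 + 3*((76 + K)/((2*K))) = -24 + 3*((76 + K)*(1/(2*K))) = -24 + 3*((76 + K)/(2*K)) = -24 + 3*(76 + K)/(2*K))
-c(a) = -(-45/2 + 114/(1/14)) = -(-45/2 + 114*14) = -(-45/2 + 1596) = -1*3147/2 = -3147/2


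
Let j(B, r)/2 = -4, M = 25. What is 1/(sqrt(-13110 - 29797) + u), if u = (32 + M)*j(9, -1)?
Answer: -456/250843 - I*sqrt(42907)/250843 ≈ -0.0018179 - 0.00082578*I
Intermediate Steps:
j(B, r) = -8 (j(B, r) = 2*(-4) = -8)
u = -456 (u = (32 + 25)*(-8) = 57*(-8) = -456)
1/(sqrt(-13110 - 29797) + u) = 1/(sqrt(-13110 - 29797) - 456) = 1/(sqrt(-42907) - 456) = 1/(I*sqrt(42907) - 456) = 1/(-456 + I*sqrt(42907))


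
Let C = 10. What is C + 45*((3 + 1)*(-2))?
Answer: -350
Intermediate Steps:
C + 45*((3 + 1)*(-2)) = 10 + 45*((3 + 1)*(-2)) = 10 + 45*(4*(-2)) = 10 + 45*(-8) = 10 - 360 = -350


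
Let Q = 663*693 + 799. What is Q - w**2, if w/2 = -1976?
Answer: -15158046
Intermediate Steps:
w = -3952 (w = 2*(-1976) = -3952)
Q = 460258 (Q = 459459 + 799 = 460258)
Q - w**2 = 460258 - 1*(-3952)**2 = 460258 - 1*15618304 = 460258 - 15618304 = -15158046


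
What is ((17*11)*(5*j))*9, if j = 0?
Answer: 0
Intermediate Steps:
((17*11)*(5*j))*9 = ((17*11)*(5*0))*9 = (187*0)*9 = 0*9 = 0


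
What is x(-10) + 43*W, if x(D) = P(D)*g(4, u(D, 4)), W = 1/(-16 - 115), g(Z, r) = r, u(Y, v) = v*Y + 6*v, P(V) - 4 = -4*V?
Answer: -92267/131 ≈ -704.33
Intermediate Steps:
P(V) = 4 - 4*V
u(Y, v) = 6*v + Y*v (u(Y, v) = Y*v + 6*v = 6*v + Y*v)
W = -1/131 (W = 1/(-131) = -1/131 ≈ -0.0076336)
x(D) = (4 - 4*D)*(24 + 4*D) (x(D) = (4 - 4*D)*(4*(6 + D)) = (4 - 4*D)*(24 + 4*D))
x(-10) + 43*W = -16*(-1 - 10)*(6 - 10) + 43*(-1/131) = -16*(-11)*(-4) - 43/131 = -704 - 43/131 = -92267/131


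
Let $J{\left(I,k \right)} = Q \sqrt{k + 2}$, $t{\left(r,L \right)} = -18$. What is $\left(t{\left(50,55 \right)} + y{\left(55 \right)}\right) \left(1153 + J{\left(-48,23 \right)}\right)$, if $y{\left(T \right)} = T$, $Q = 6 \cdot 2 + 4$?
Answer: $45621$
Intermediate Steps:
$Q = 16$ ($Q = 12 + 4 = 16$)
$J{\left(I,k \right)} = 16 \sqrt{2 + k}$ ($J{\left(I,k \right)} = 16 \sqrt{k + 2} = 16 \sqrt{2 + k}$)
$\left(t{\left(50,55 \right)} + y{\left(55 \right)}\right) \left(1153 + J{\left(-48,23 \right)}\right) = \left(-18 + 55\right) \left(1153 + 16 \sqrt{2 + 23}\right) = 37 \left(1153 + 16 \sqrt{25}\right) = 37 \left(1153 + 16 \cdot 5\right) = 37 \left(1153 + 80\right) = 37 \cdot 1233 = 45621$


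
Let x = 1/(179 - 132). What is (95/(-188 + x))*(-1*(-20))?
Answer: -940/93 ≈ -10.108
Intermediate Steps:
x = 1/47 ≈ 0.021277
(95/(-188 + x))*(-1*(-20)) = (95/(-188 + 1/47))*(-1*(-20)) = (95/(-8835/47))*20 = -47/8835*95*20 = -47/93*20 = -940/93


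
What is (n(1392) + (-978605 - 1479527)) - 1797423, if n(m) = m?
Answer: -4254163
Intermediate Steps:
(n(1392) + (-978605 - 1479527)) - 1797423 = (1392 + (-978605 - 1479527)) - 1797423 = (1392 - 2458132) - 1797423 = -2456740 - 1797423 = -4254163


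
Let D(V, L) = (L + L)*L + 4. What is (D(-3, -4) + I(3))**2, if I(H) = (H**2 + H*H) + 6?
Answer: 3600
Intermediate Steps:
D(V, L) = 4 + 2*L**2 (D(V, L) = (2*L)*L + 4 = 2*L**2 + 4 = 4 + 2*L**2)
I(H) = 6 + 2*H**2 (I(H) = (H**2 + H**2) + 6 = 2*H**2 + 6 = 6 + 2*H**2)
(D(-3, -4) + I(3))**2 = ((4 + 2*(-4)**2) + (6 + 2*3**2))**2 = ((4 + 2*16) + (6 + 2*9))**2 = ((4 + 32) + (6 + 18))**2 = (36 + 24)**2 = 60**2 = 3600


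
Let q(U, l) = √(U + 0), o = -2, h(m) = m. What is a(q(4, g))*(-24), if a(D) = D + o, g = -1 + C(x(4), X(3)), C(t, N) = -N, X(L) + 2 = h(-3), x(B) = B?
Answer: 0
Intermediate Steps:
X(L) = -5 (X(L) = -2 - 3 = -5)
g = 4 (g = -1 - 1*(-5) = -1 + 5 = 4)
q(U, l) = √U
a(D) = -2 + D (a(D) = D - 2 = -2 + D)
a(q(4, g))*(-24) = (-2 + √4)*(-24) = (-2 + 2)*(-24) = 0*(-24) = 0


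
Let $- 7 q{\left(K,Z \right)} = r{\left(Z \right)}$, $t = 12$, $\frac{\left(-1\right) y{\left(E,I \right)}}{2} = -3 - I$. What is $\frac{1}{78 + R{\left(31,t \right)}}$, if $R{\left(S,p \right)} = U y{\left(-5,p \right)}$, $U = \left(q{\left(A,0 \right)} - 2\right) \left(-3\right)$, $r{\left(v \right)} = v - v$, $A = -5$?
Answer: $\frac{1}{258} \approx 0.003876$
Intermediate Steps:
$y{\left(E,I \right)} = 6 + 2 I$ ($y{\left(E,I \right)} = - 2 \left(-3 - I\right) = 6 + 2 I$)
$r{\left(v \right)} = 0$
$q{\left(K,Z \right)} = 0$ ($q{\left(K,Z \right)} = \left(- \frac{1}{7}\right) 0 = 0$)
$U = 6$ ($U = \left(0 - 2\right) \left(-3\right) = \left(-2\right) \left(-3\right) = 6$)
$R{\left(S,p \right)} = 36 + 12 p$ ($R{\left(S,p \right)} = 6 \left(6 + 2 p\right) = 36 + 12 p$)
$\frac{1}{78 + R{\left(31,t \right)}} = \frac{1}{78 + \left(36 + 12 \cdot 12\right)} = \frac{1}{78 + \left(36 + 144\right)} = \frac{1}{78 + 180} = \frac{1}{258}$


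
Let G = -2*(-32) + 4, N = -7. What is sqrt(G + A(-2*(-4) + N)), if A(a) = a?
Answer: sqrt(69) ≈ 8.3066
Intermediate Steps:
G = 68 (G = 64 + 4 = 68)
sqrt(G + A(-2*(-4) + N)) = sqrt(68 + (-2*(-4) - 7)) = sqrt(68 + (8 - 7)) = sqrt(68 + 1) = sqrt(69)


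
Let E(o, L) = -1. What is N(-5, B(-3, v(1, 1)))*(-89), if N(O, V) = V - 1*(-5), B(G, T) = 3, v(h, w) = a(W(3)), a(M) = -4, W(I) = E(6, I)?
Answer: -712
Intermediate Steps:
W(I) = -1
v(h, w) = -4
N(O, V) = 5 + V (N(O, V) = V + 5 = 5 + V)
N(-5, B(-3, v(1, 1)))*(-89) = (5 + 3)*(-89) = 8*(-89) = -712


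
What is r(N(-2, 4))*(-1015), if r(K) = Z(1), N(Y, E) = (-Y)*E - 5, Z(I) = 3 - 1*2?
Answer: -1015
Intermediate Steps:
Z(I) = 1 (Z(I) = 3 - 2 = 1)
N(Y, E) = -5 - E*Y (N(Y, E) = -E*Y - 5 = -5 - E*Y)
r(K) = 1
r(N(-2, 4))*(-1015) = 1*(-1015) = -1015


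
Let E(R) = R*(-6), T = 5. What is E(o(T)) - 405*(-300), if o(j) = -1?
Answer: 121506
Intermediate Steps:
E(R) = -6*R
E(o(T)) - 405*(-300) = -6*(-1) - 405*(-300) = 6 + 121500 = 121506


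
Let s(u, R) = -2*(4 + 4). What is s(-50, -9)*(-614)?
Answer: 9824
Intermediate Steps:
s(u, R) = -16 (s(u, R) = -2*8 = -16)
s(-50, -9)*(-614) = -16*(-614) = 9824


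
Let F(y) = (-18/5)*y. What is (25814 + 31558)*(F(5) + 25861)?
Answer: 1482664596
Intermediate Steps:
F(y) = -18*y/5 (F(y) = (-18*1/5)*y = -18*y/5)
(25814 + 31558)*(F(5) + 25861) = (25814 + 31558)*(-18/5*5 + 25861) = 57372*(-18 + 25861) = 57372*25843 = 1482664596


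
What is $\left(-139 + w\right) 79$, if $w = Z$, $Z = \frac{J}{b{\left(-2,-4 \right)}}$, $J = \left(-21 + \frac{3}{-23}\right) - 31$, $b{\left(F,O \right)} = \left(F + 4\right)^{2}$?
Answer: $- \frac{1104973}{92} \approx -12011.0$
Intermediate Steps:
$b{\left(F,O \right)} = \left(4 + F\right)^{2}$
$J = - \frac{1199}{23}$ ($J = \left(-21 + 3 \left(- \frac{1}{23}\right)\right) - 31 = \left(-21 - \frac{3}{23}\right) - 31 = - \frac{486}{23} - 31 = - \frac{1199}{23} \approx -52.13$)
$Z = - \frac{1199}{92}$ ($Z = - \frac{1199}{23 \left(4 - 2\right)^{2}} = - \frac{1199}{23 \cdot 2^{2}} = - \frac{1199}{23 \cdot 4} = \left(- \frac{1199}{23}\right) \frac{1}{4} = - \frac{1199}{92} \approx -13.033$)
$w = - \frac{1199}{92} \approx -13.033$
$\left(-139 + w\right) 79 = \left(-139 - \frac{1199}{92}\right) 79 = \left(- \frac{13987}{92}\right) 79 = - \frac{1104973}{92}$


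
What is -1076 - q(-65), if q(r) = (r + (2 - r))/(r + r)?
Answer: -69939/65 ≈ -1076.0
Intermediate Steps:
q(r) = 1/r (q(r) = 2/((2*r)) = 2*(1/(2*r)) = 1/r)
-1076 - q(-65) = -1076 - 1/(-65) = -1076 - 1*(-1/65) = -1076 + 1/65 = -69939/65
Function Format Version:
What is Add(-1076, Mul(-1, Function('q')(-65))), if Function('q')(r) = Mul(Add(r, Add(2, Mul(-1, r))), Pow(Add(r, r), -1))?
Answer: Rational(-69939, 65) ≈ -1076.0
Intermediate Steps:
Function('q')(r) = Pow(r, -1) (Function('q')(r) = Mul(2, Pow(Mul(2, r), -1)) = Mul(2, Mul(Rational(1, 2), Pow(r, -1))) = Pow(r, -1))
Add(-1076, Mul(-1, Function('q')(-65))) = Add(-1076, Mul(-1, Pow(-65, -1))) = Add(-1076, Mul(-1, Rational(-1, 65))) = Add(-1076, Rational(1, 65)) = Rational(-69939, 65)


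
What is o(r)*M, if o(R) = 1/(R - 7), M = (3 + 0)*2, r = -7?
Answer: -3/7 ≈ -0.42857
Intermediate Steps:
M = 6 (M = 3*2 = 6)
o(R) = 1/(-7 + R)
o(r)*M = 6/(-7 - 7) = 6/(-14) = -1/14*6 = -3/7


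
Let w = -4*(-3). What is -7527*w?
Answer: -90324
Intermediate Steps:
w = 12
-7527*w = -7527*12 = -90324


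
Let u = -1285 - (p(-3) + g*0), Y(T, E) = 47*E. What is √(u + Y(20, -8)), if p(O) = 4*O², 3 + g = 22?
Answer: I*√1697 ≈ 41.195*I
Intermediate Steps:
g = 19 (g = -3 + 22 = 19)
u = -1321 (u = -1285 - (4*(-3)² + 19*0) = -1285 - (4*9 + 0) = -1285 - (36 + 0) = -1285 - 1*36 = -1285 - 36 = -1321)
√(u + Y(20, -8)) = √(-1321 + 47*(-8)) = √(-1321 - 376) = √(-1697) = I*√1697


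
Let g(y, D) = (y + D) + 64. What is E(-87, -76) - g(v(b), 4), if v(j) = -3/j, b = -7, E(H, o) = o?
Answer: -1011/7 ≈ -144.43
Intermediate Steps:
g(y, D) = 64 + D + y (g(y, D) = (D + y) + 64 = 64 + D + y)
E(-87, -76) - g(v(b), 4) = -76 - (64 + 4 - 3/(-7)) = -76 - (64 + 4 - 3*(-⅐)) = -76 - (64 + 4 + 3/7) = -76 - 1*479/7 = -76 - 479/7 = -1011/7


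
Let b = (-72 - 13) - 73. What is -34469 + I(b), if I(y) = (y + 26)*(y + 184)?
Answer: -37901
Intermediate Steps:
b = -158 (b = -85 - 73 = -158)
I(y) = (26 + y)*(184 + y)
-34469 + I(b) = -34469 + (4784 + (-158)² + 210*(-158)) = -34469 + (4784 + 24964 - 33180) = -34469 - 3432 = -37901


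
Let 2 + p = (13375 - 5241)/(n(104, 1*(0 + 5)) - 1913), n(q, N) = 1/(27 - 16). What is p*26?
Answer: -244322/1503 ≈ -162.56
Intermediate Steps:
n(q, N) = 1/11
p = -9397/1503 (p = -2 + (13375 - 5241)/(1/11 - 1913) = -2 + 8134/(-21042/11) = -2 + 8134*(-11/21042) = -2 - 6391/1503 = -9397/1503 ≈ -6.2522)
p*26 = -9397/1503*26 = -244322/1503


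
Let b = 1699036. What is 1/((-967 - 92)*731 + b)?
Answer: 1/924907 ≈ 1.0812e-6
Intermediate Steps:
1/((-967 - 92)*731 + b) = 1/((-967 - 92)*731 + 1699036) = 1/(-1059*731 + 1699036) = 1/(-774129 + 1699036) = 1/924907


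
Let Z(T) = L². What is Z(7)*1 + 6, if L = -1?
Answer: 7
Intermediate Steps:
Z(T) = 1 (Z(T) = (-1)² = 1)
Z(7)*1 + 6 = 1*1 + 6 = 1 + 6 = 7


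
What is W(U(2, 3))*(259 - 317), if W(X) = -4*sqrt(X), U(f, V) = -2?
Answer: 232*I*sqrt(2) ≈ 328.1*I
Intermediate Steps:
W(U(2, 3))*(259 - 317) = (-4*I*sqrt(2))*(259 - 317) = -4*I*sqrt(2)*(-58) = 232*I*sqrt(2)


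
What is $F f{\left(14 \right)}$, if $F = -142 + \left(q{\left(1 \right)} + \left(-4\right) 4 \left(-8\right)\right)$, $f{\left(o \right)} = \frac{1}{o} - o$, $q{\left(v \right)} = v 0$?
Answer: $195$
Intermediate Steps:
$q{\left(v \right)} = 0$
$F = -14$ ($F = -142 + \left(0 + \left(-4\right) 4 \left(-8\right)\right) = -142 + \left(0 - -128\right) = -142 + \left(0 + 128\right) = -142 + 128 = -14$)
$F f{\left(14 \right)} = - 14 \left(\frac{1}{14} - 14\right) = \left(-14\right) \left(- \frac{195}{14}\right) = 195$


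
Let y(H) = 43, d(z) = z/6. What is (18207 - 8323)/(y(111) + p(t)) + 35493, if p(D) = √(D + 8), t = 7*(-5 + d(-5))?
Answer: 57614505/1613 - 1412*I*√1182/1613 ≈ 35719.0 - 30.096*I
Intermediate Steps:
d(z) = z/6 (d(z) = z*(⅙) = z/6)
t = -245/6 (t = 7*(-5 + (⅙)*(-5)) = 7*(-5 - ⅚) = 7*(-35/6) = -245/6 ≈ -40.833)
p(D) = √(8 + D)
(18207 - 8323)/(y(111) + p(t)) + 35493 = (18207 - 8323)/(43 + √(8 - 245/6)) + 35493 = 9884/(43 + √(-197/6)) + 35493 = 9884/(43 + I*√1182/6) + 35493 = 35493 + 9884/(43 + I*√1182/6)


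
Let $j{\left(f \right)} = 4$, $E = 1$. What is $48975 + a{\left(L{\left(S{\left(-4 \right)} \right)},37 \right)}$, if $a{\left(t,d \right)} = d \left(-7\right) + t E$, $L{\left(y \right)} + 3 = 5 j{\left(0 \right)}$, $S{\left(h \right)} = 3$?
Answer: $48733$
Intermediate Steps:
$L{\left(y \right)} = 17$ ($L{\left(y \right)} = -3 + 5 \cdot 4 = -3 + 20 = 17$)
$a{\left(t,d \right)} = t - 7 d$ ($a{\left(t,d \right)} = d \left(-7\right) + t 1 = - 7 d + t = t - 7 d$)
$48975 + a{\left(L{\left(S{\left(-4 \right)} \right)},37 \right)} = 48975 + \left(17 - 259\right) = 48975 - 242 = 48733$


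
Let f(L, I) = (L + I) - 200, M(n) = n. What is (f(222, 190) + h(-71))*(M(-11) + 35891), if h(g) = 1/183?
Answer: 464012120/61 ≈ 7.6068e+6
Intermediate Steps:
h(g) = 1/183
f(L, I) = -200 + I + L (f(L, I) = (I + L) - 200 = -200 + I + L)
(f(222, 190) + h(-71))*(M(-11) + 35891) = ((-200 + 190 + 222) + 1/183)*(-11 + 35891) = (212 + 1/183)*35880 = (38797/183)*35880 = 464012120/61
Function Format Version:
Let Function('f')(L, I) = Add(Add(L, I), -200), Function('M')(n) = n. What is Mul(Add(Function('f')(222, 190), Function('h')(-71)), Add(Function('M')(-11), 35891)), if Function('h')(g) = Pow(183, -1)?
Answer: Rational(464012120, 61) ≈ 7.6068e+6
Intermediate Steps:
Function('h')(g) = Rational(1, 183)
Function('f')(L, I) = Add(-200, I, L) (Function('f')(L, I) = Add(Add(I, L), -200) = Add(-200, I, L))
Mul(Add(Function('f')(222, 190), Function('h')(-71)), Add(Function('M')(-11), 35891)) = Mul(Add(Add(-200, 190, 222), Rational(1, 183)), Add(-11, 35891)) = Mul(Add(212, Rational(1, 183)), 35880) = Mul(Rational(38797, 183), 35880) = Rational(464012120, 61)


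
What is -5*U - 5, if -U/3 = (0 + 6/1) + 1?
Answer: 100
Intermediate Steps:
U = -21 (U = -3*((0 + 6/1) + 1) = -3*((0 + 6*1) + 1) = -3*((0 + 6) + 1) = -3*(6 + 1) = -3*7 = -21)
-5*U - 5 = -5*(-21) - 5 = 105 - 5 = 100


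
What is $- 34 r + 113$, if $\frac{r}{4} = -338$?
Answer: $46081$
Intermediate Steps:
$r = -1352$ ($r = 4 \left(-338\right) = -1352$)
$- 34 r + 113 = \left(-34\right) \left(-1352\right) + 113 = 45968 + 113 = 46081$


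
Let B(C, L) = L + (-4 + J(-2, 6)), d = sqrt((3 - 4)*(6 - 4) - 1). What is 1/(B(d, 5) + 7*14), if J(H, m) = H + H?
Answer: 1/95 ≈ 0.010526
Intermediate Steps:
J(H, m) = 2*H
d = I*sqrt(3) (d = sqrt(-1*2 - 1) = sqrt(-2 - 1) = sqrt(-3) = I*sqrt(3) ≈ 1.732*I)
B(C, L) = -8 + L (B(C, L) = L + (-4 + 2*(-2)) = L + (-4 - 4) = L - 8 = -8 + L)
1/(B(d, 5) + 7*14) = 1/((-8 + 5) + 7*14) = 1/(-3 + 98) = 1/95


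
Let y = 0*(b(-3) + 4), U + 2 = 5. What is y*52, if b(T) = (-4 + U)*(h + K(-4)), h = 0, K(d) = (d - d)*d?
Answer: 0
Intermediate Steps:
K(d) = 0 (K(d) = 0*d = 0)
U = 3 (U = -2 + 5 = 3)
b(T) = 0 (b(T) = (-4 + 3)*(0 + 0) = -1*0 = 0)
y = 0 (y = 0*(0 + 4) = 0*4 = 0)
y*52 = 0*52 = 0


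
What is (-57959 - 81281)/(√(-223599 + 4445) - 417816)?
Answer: 5817669984/17457042901 + 13924*I*√219154/17457042901 ≈ 0.33326 + 0.00037339*I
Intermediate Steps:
(-57959 - 81281)/(√(-223599 + 4445) - 417816) = -139240/(√(-219154) - 417816) = -139240/(I*√219154 - 417816) = -139240/(-417816 + I*√219154)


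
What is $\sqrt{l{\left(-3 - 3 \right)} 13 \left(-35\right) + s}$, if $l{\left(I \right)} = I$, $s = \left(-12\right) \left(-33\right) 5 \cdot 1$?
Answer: $\sqrt{4710} \approx 68.629$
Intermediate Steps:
$s = 1980$ ($s = 396 \cdot 5 = 1980$)
$\sqrt{l{\left(-3 - 3 \right)} 13 \left(-35\right) + s} = \sqrt{\left(-3 - 3\right) 13 \left(-35\right) + 1980} = \sqrt{\left(-6\right) 13 \left(-35\right) + 1980} = \sqrt{\left(-78\right) \left(-35\right) + 1980} = \sqrt{2730 + 1980} = \sqrt{4710}$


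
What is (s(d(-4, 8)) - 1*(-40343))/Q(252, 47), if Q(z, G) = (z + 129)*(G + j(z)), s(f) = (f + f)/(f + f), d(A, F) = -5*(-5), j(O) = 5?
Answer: 3362/1651 ≈ 2.0363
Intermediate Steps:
d(A, F) = 25
s(f) = 1 (s(f) = (2*f)/((2*f)) = (2*f)*(1/(2*f)) = 1)
Q(z, G) = (5 + G)*(129 + z) (Q(z, G) = (z + 129)*(G + 5) = (129 + z)*(5 + G) = (5 + G)*(129 + z))
(s(d(-4, 8)) - 1*(-40343))/Q(252, 47) = (1 - 1*(-40343))/(645 + 5*252 + 129*47 + 47*252) = (1 + 40343)/(645 + 1260 + 6063 + 11844) = 40344/19812 = 40344*(1/19812) = 3362/1651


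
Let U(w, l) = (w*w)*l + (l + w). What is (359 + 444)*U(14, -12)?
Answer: -1887050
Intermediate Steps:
U(w, l) = l + w + l*w² (U(w, l) = w²*l + (l + w) = l*w² + (l + w) = l + w + l*w²)
(359 + 444)*U(14, -12) = (359 + 444)*(-12 + 14 - 12*14²) = 803*(-12 + 14 - 12*196) = 803*(-12 + 14 - 2352) = 803*(-2350) = -1887050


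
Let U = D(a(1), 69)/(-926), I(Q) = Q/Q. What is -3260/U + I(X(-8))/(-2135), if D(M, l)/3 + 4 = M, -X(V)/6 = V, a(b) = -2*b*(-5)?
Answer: 3222526291/19215 ≈ 1.6771e+5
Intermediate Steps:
a(b) = 10*b
X(V) = -6*V
D(M, l) = -12 + 3*M
I(Q) = 1
U = -9/463 (U = (-12 + 3*(10*1))/(-926) = (-12 + 3*10)*(-1/926) = (-12 + 30)*(-1/926) = 18*(-1/926) = -9/463 ≈ -0.019438)
-3260/U + I(X(-8))/(-2135) = -3260/(-9/463) + 1/(-2135) = -3260*(-463/9) + 1*(-1/2135) = 1509380/9 - 1/2135 = 3222526291/19215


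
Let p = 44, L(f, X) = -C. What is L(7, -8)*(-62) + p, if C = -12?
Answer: -700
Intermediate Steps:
L(f, X) = 12 (L(f, X) = -1*(-12) = 12)
L(7, -8)*(-62) + p = 12*(-62) + 44 = -744 + 44 = -700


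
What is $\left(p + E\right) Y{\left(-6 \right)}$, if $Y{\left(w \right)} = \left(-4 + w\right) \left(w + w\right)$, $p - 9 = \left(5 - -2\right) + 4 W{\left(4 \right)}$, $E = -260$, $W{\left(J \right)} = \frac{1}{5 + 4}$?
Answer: $- \frac{87680}{3} \approx -29227.0$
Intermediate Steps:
$W{\left(J \right)} = \frac{1}{9}$
$p = \frac{148}{9}$ ($p = 9 + \left(\left(5 - -2\right) + 4 \cdot \frac{1}{9}\right) = 9 + \left(\left(5 + 2\right) + \frac{4}{9}\right) = 9 + \left(7 + \frac{4}{9}\right) = 9 + \frac{67}{9} = \frac{148}{9} \approx 16.444$)
$Y{\left(w \right)} = 2 w \left(-4 + w\right)$ ($Y{\left(w \right)} = \left(-4 + w\right) 2 w = 2 w \left(-4 + w\right)$)
$\left(p + E\right) Y{\left(-6 \right)} = \left(\frac{148}{9} - 260\right) 2 \left(-6\right) \left(-4 - 6\right) = - \frac{2192 \cdot 2 \left(-6\right) \left(-10\right)}{9} = \left(- \frac{2192}{9}\right) 120 = - \frac{87680}{3}$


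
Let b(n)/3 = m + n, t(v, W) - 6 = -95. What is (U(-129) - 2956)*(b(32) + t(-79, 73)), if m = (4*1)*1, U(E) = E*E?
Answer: 260015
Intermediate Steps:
U(E) = E²
m = 4 (m = 4*1 = 4)
t(v, W) = -89 (t(v, W) = 6 - 95 = -89)
b(n) = 12 + 3*n (b(n) = 3*(4 + n) = 12 + 3*n)
(U(-129) - 2956)*(b(32) + t(-79, 73)) = ((-129)² - 2956)*((12 + 3*32) - 89) = (16641 - 2956)*((12 + 96) - 89) = 13685*(108 - 89) = 13685*19 = 260015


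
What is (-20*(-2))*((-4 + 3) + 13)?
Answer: 480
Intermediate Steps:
(-20*(-2))*((-4 + 3) + 13) = (-5*(-8))*(-1 + 13) = 40*12 = 480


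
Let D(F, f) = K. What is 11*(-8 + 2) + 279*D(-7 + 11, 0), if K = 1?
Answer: 213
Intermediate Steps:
D(F, f) = 1
11*(-8 + 2) + 279*D(-7 + 11, 0) = 11*(-8 + 2) + 279*1 = 11*(-6) + 279 = -66 + 279 = 213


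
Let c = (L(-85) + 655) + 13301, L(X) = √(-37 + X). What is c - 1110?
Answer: 12846 + I*√122 ≈ 12846.0 + 11.045*I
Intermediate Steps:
c = 13956 + I*√122 (c = (√(-37 - 85) + 655) + 13301 = (√(-122) + 655) + 13301 = (I*√122 + 655) + 13301 = (655 + I*√122) + 13301 = 13956 + I*√122 ≈ 13956.0 + 11.045*I)
c - 1110 = (13956 + I*√122) - 1110 = 12846 + I*√122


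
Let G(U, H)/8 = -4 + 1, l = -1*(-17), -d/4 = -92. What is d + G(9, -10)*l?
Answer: -40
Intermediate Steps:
d = 368 (d = -4*(-92) = 368)
l = 17
G(U, H) = -24 (G(U, H) = 8*(-4 + 1) = 8*(-3) = -24)
d + G(9, -10)*l = 368 - 24*17 = 368 - 408 = -40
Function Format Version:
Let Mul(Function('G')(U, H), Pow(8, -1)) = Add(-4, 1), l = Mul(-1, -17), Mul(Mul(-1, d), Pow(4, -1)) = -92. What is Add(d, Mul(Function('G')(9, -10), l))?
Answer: -40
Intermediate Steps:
d = 368 (d = Mul(-4, -92) = 368)
l = 17
Function('G')(U, H) = -24 (Function('G')(U, H) = Mul(8, Add(-4, 1)) = Mul(8, -3) = -24)
Add(d, Mul(Function('G')(9, -10), l)) = Add(368, Mul(-24, 17)) = Add(368, -408) = -40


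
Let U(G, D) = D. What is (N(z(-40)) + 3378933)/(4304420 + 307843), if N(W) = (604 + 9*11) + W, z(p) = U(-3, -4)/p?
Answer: 33796361/46122630 ≈ 0.73275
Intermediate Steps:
z(p) = -4/p
N(W) = 703 + W (N(W) = (604 + 99) + W = 703 + W)
(N(z(-40)) + 3378933)/(4304420 + 307843) = ((703 - 4/(-40)) + 3378933)/(4304420 + 307843) = ((703 - 4*(-1/40)) + 3378933)/4612263 = ((703 + 1/10) + 3378933)*(1/4612263) = (7031/10 + 3378933)*(1/4612263) = (33796361/10)*(1/4612263) = 33796361/46122630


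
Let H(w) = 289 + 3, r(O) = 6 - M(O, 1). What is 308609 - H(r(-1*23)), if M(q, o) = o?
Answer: 308317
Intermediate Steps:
r(O) = 5 (r(O) = 6 - 1*1 = 6 - 1 = 5)
H(w) = 292
308609 - H(r(-1*23)) = 308609 - 1*292 = 308609 - 292 = 308317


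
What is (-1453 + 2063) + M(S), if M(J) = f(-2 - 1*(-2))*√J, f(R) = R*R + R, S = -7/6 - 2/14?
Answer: 610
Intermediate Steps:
S = -55/42 (S = -7*⅙ - 2*1/14 = -7/6 - ⅐ = -55/42 ≈ -1.3095)
f(R) = R + R² (f(R) = R² + R = R + R²)
M(J) = 0 (M(J) = ((-2 - 1*(-2))*(1 + (-2 - 1*(-2))))*√J = ((-2 + 2)*(1 + (-2 + 2)))*√J = (0*(1 + 0))*√J = (0*1)*√J = 0*√J = 0)
(-1453 + 2063) + M(S) = (-1453 + 2063) + 0 = 610 + 0 = 610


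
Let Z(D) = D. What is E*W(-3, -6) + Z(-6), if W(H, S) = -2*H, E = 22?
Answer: 126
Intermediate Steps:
E*W(-3, -6) + Z(-6) = 22*(-2*(-3)) - 6 = 22*6 - 6 = 132 - 6 = 126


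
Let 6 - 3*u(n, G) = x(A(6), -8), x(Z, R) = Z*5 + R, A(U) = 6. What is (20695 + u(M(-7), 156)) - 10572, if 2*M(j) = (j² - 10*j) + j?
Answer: 30353/3 ≈ 10118.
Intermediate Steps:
x(Z, R) = R + 5*Z (x(Z, R) = 5*Z + R = R + 5*Z)
M(j) = j²/2 - 9*j/2 (M(j) = ((j² - 10*j) + j)/2 = (j² - 9*j)/2 = j²/2 - 9*j/2)
u(n, G) = -16/3 (u(n, G) = 2 - (-8 + 5*6)/3 = 2 - (-8 + 30)/3 = 2 - ⅓*22 = 2 - 22/3 = -16/3)
(20695 + u(M(-7), 156)) - 10572 = (20695 - 16/3) - 10572 = 62069/3 - 10572 = 30353/3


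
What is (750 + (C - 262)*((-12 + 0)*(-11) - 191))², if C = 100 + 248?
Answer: 18696976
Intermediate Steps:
C = 348
(750 + (C - 262)*((-12 + 0)*(-11) - 191))² = (750 + (348 - 262)*((-12 + 0)*(-11) - 191))² = (750 + 86*(-12*(-11) - 191))² = (750 + 86*(132 - 191))² = (750 + 86*(-59))² = (750 - 5074)² = (-4324)² = 18696976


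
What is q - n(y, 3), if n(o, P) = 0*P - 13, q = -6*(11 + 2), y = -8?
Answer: -65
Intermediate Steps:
q = -78 (q = -6*13 = -78)
n(o, P) = -13 (n(o, P) = 0 - 13 = -13)
q - n(y, 3) = -78 - 1*(-13) = -78 + 13 = -65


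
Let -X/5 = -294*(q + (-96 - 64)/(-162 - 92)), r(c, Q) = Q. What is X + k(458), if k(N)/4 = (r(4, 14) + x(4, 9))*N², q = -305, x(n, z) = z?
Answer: 2394059726/127 ≈ 1.8851e+7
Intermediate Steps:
X = -56822850/127 (X = -(-1470)*(-305 + (-96 - 64)/(-162 - 92)) = -(-1470)*(-305 - 160/(-254)) = -(-1470)*(-305 - 160*(-1/254)) = -(-1470)*(-305 + 80/127) = -(-1470)*(-38655)/127 = -5*11364570/127 = -56822850/127 ≈ -4.4742e+5)
k(N) = 92*N² (k(N) = 4*((14 + 9)*N²) = 4*(23*N²) = 92*N²)
X + k(458) = -56822850/127 + 92*458² = -56822850/127 + 92*209764 = -56822850/127 + 19298288 = 2394059726/127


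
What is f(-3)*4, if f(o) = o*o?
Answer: 36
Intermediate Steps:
f(o) = o²
f(-3)*4 = (-3)²*4 = 9*4 = 36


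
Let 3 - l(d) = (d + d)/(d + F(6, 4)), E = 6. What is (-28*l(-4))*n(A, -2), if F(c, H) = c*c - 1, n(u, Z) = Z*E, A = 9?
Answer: 33936/31 ≈ 1094.7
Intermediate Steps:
n(u, Z) = 6*Z (n(u, Z) = Z*6 = 6*Z)
F(c, H) = -1 + c**2 (F(c, H) = c**2 - 1 = -1 + c**2)
l(d) = 3 - 2*d/(35 + d) (l(d) = 3 - (d + d)/(d + (-1 + 6**2)) = 3 - 2*d/(d + (-1 + 36)) = 3 - 2*d/(d + 35) = 3 - 2*d/(35 + d))
(-28*l(-4))*n(A, -2) = (-28*(105 - 4)/(35 - 4))*(6*(-2)) = -28*101/31*(-12) = -2828/31*(-12) = 33936/31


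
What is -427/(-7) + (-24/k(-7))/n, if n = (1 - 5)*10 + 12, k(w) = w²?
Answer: 20929/343 ≈ 61.018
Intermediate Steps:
n = -28 (n = -4*10 + 12 = -40 + 12 = -28)
-427/(-7) + (-24/k(-7))/n = -427/(-7) - 24/((-7)²)/(-28) = -427*(-⅐) - 24/49*(-1/28) = 61 - 24*1/49*(-1/28) = 61 - 24/49*(-1/28) = 61 + 6/343 = 20929/343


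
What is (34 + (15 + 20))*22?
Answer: 1518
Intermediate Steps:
(34 + (15 + 20))*22 = (34 + 35)*22 = 69*22 = 1518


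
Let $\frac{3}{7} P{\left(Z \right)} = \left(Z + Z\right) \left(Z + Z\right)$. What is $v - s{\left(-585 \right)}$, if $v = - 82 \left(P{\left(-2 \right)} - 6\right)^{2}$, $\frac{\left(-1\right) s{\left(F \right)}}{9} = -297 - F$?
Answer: $- \frac{701224}{9} \approx -77914.0$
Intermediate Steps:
$s{\left(F \right)} = 2673 + 9 F$ ($s{\left(F \right)} = - 9 \left(-297 - F\right) = 2673 + 9 F$)
$P{\left(Z \right)} = \frac{28 Z^{2}}{3}$ ($P{\left(Z \right)} = \frac{7 \left(Z + Z\right) \left(Z + Z\right)}{3} = \frac{7 \cdot 2 Z 2 Z}{3} = \frac{7 \cdot 4 Z^{2}}{3} = \frac{28 Z^{2}}{3}$)
$v = - \frac{724552}{9}$ ($v = - 82 \left(\frac{28 \left(-2\right)^{2}}{3} - 6\right)^{2} = - 82 \left(\frac{28}{3} \cdot 4 - 6\right)^{2} = - 82 \left(\frac{112}{3} - 6\right)^{2} = - 82 \left(\frac{94}{3}\right)^{2} = \left(-82\right) \frac{8836}{9} = - \frac{724552}{9} \approx -80506.0$)
$v - s{\left(-585 \right)} = - \frac{724552}{9} - \left(2673 + 9 \left(-585\right)\right) = - \frac{724552}{9} - \left(2673 - 5265\right) = - \frac{724552}{9} - -2592 = - \frac{724552}{9} + 2592 = - \frac{701224}{9}$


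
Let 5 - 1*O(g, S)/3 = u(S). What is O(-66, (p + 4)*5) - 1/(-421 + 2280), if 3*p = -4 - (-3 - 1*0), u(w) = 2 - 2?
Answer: 27884/1859 ≈ 14.999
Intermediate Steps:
u(w) = 0
p = -⅓ (p = (-4 - (-3 - 1*0))/3 = (-4 - (-3 + 0))/3 = (-4 - 1*(-3))/3 = (-4 + 3)/3 = (⅓)*(-1) = -⅓ ≈ -0.33333)
O(g, S) = 15 (O(g, S) = 15 - 3*0 = 15 + 0 = 15)
O(-66, (p + 4)*5) - 1/(-421 + 2280) = 15 - 1/(-421 + 2280) = 15 - 1/1859 = 27884/1859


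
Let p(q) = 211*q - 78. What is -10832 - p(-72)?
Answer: 4438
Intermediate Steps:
p(q) = -78 + 211*q
-10832 - p(-72) = -10832 - (-78 + 211*(-72)) = -10832 - (-78 - 15192) = -10832 - 1*(-15270) = -10832 + 15270 = 4438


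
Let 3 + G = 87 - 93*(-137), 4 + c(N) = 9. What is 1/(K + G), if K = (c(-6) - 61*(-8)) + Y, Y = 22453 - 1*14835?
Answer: 1/20936 ≈ 4.7765e-5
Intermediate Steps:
c(N) = 5 (c(N) = -4 + 9 = 5)
G = 12825 (G = -3 + (87 - 93*(-137)) = -3 + (87 + 12741) = -3 + 12828 = 12825)
Y = 7618 (Y = 22453 - 14835 = 7618)
K = 8111 (K = (5 - 61*(-8)) + 7618 = (5 + 488) + 7618 = 493 + 7618 = 8111)
1/(K + G) = 1/(8111 + 12825) = 1/20936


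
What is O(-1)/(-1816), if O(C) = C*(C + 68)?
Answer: 67/1816 ≈ 0.036894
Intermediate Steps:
O(C) = C*(68 + C)
O(-1)/(-1816) = -(68 - 1)/(-1816) = -1*67*(-1/1816) = -67*(-1/1816) = 67/1816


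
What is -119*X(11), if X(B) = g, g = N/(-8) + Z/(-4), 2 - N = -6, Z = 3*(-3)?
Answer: -595/4 ≈ -148.75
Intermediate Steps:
Z = -9
N = 8 (N = 2 - 1*(-6) = 2 + 6 = 8)
g = 5/4 (g = 8/(-8) - 9/(-4) = 8*(-⅛) - 9*(-¼) = -1 + 9/4 = 5/4 ≈ 1.2500)
X(B) = 5/4
-119*X(11) = -119*5/4 = -595/4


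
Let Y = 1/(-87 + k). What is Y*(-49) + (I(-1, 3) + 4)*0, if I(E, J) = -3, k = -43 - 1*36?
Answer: 49/166 ≈ 0.29518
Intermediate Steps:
k = -79 (k = -43 - 36 = -79)
Y = -1/166 (Y = 1/(-87 - 79) = 1/(-166) = -1/166 ≈ -0.0060241)
Y*(-49) + (I(-1, 3) + 4)*0 = -1/166*(-49) + (-3 + 4)*0 = 49/166 + 1*0 = 49/166 + 0 = 49/166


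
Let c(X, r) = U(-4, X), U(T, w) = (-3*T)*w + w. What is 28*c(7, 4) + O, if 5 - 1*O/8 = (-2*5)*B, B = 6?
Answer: 3068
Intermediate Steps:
U(T, w) = w - 3*T*w (U(T, w) = -3*T*w + w = w - 3*T*w)
O = 520 (O = 40 - 8*(-2*5)*6 = 40 - (-80)*6 = 40 - 8*(-60) = 40 + 480 = 520)
c(X, r) = 13*X (c(X, r) = X*(1 - 3*(-4)) = X*(1 + 12) = X*13 = 13*X)
28*c(7, 4) + O = 28*(13*7) + 520 = 28*91 + 520 = 2548 + 520 = 3068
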